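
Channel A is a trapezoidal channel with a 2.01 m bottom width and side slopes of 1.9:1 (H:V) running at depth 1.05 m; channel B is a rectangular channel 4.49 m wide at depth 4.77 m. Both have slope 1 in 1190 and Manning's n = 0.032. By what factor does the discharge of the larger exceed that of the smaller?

9.04

Channel A: With bottom width b = 2.01 m and side slope z = 1.9: A = (b + zy)y = (2.01 + 1.9×1.05)×1.05 = 4.205 m²; P = b + 2y√(1+z²) = 2.01 + 2×1.05×2.147 = 6.519 m. Hydraulic radius R = A/P = 4.205/6.519 = 0.6451 m. Q_A = (1/0.032)·4.205·0.6451^(2/3)·√0.0008403 = 2.844 m³/s.
Channel B: Flow area A = b·y = 4.49 × 4.77 = 21.42 m². Wetted perimeter P = b + 2y = 4.49 + 2×4.77 = 14.03 m. Hydraulic radius R = A/P = 21.42/14.03 = 1.527 m. Q_B = (1/0.032)·21.42·1.527^(2/3)·√0.0008403 = 25.72 m³/s.
The larger discharge is 25.72 m³/s and the smaller is 2.844 m³/s; the ratio is 9.04.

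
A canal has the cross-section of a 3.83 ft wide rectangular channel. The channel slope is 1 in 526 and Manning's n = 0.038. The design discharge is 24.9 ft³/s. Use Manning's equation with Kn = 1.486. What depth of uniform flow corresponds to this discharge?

Manning's equation rearranged: A R^(2/3) = nQ / (1.486·√S) = 0.038 × 24.9 / (1.486 × √0.001901) = 14.6.
At y = 3.79 ft: A R^(2/3) = 17.04 — too large.
At y = 2.51 ft: A R^(2/3) = 10.16 — too small.
At y = 3.34 ft: A R^(2/3) = 14.58 — ≈ 14.6.

y_n = 3.34 ft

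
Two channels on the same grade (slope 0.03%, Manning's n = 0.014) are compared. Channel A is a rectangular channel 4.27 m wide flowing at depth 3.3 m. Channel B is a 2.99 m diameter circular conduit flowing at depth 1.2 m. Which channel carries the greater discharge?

channel A

Channel A: Flow area A = b·y = 4.27 × 3.3 = 14.09 m². Wetted perimeter P = b + 2y = 4.27 + 2×3.3 = 10.87 m. Hydraulic radius R = A/P = 14.09/10.87 = 1.296 m. Q_A = (1/0.014)·14.09·1.296^(2/3)·√0.0003 = 20.73 m³/s.
Channel B: For a circular section of diameter D = 2.99 m at depth y = 1.2 m, the central angle is θ = 2 arccos(1 − 2y/D) = 2.744 rad. Then A = (D²/8)(θ − sin θ) = 2.634 m² and P = Dθ/2 = 4.103 m. Hydraulic radius R = A/P = 2.634/4.103 = 0.6421 m. Q_B = (1/0.014)·2.634·0.6421^(2/3)·√0.0003 = 2.426 m³/s.
Q_A = 20.73 m³/s vs Q_B = 2.426 m³/s, so channel A carries more.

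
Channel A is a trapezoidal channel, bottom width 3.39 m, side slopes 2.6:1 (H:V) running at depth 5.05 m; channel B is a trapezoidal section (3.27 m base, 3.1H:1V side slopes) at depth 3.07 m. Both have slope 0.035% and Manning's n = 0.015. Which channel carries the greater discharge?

channel A

Channel A: With bottom width b = 3.39 m and side slope z = 2.6: A = (b + zy)y = (3.39 + 2.6×5.05)×5.05 = 83.43 m²; P = b + 2y√(1+z²) = 3.39 + 2×5.05×2.786 = 31.53 m. Hydraulic radius R = A/P = 83.43/31.53 = 2.646 m. Q_A = (1/0.015)·83.43·2.646^(2/3)·√0.00035 = 199.1 m³/s.
Channel B: With bottom width b = 3.27 m and side slope z = 3.1: A = (b + zy)y = (3.27 + 3.1×3.07)×3.07 = 39.26 m²; P = b + 2y√(1+z²) = 3.27 + 2×3.07×3.257 = 23.27 m. Hydraulic radius R = A/P = 39.26/23.27 = 1.687 m. Q_B = (1/0.015)·39.26·1.687^(2/3)·√0.00035 = 69.38 m³/s.
Q_A = 199.1 m³/s vs Q_B = 69.38 m³/s, so channel A carries more.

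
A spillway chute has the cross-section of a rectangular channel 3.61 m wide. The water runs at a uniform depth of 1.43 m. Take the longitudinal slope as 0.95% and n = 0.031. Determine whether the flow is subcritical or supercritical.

subcritical

Flow area A = b·y = 3.61 × 1.43 = 5.162 m². Wetted perimeter P = b + 2y = 3.61 + 2×1.43 = 6.47 m.
Hydraulic radius R = A/P = 5.162/6.47 = 0.7979 m.
V = (1/n) R^(2/3) √S = (1/0.031) × 0.7979^(2/3) × √0.0095 = 2.705 m/s. Hydraulic depth D_h = A/T = 5.162/3.61 = 1.43 m.
Froude number Fr = V/√(g·D_h) = 2.705/√(9.81×1.43) = 0.722, which is less than 1, so the flow is subcritical.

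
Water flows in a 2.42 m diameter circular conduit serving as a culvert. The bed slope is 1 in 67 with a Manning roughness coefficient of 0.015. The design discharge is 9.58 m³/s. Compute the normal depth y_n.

Manning's equation rearranged: A R^(2/3) = nQ / (1·√S) = 0.015 × 9.58 / (√0.01493) = 1.176.
Trying y = 0.827 m: A R^(2/3) = 0.8269 — too small.
Trying y = 1.15 m: A R^(2/3) = 1.508 — too large.
Trying y = 1 m: A R^(2/3) = 1.176 — ≈ 1.176.

y_n = 1 m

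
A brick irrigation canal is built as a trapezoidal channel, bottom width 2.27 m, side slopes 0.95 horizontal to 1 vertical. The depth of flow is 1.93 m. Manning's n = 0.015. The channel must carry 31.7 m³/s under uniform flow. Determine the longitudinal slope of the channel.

S = 0.00341

With bottom width b = 2.27 m and side slope z = 0.95: A = (b + zy)y = (2.27 + 0.95×1.93)×1.93 = 7.92 m²; P = b + 2y√(1+z²) = 2.27 + 2×1.93×1.379 = 7.594 m.
Hydraulic radius R = A/P = 7.92/7.594 = 1.043 m.
From Manning's equation, S = [nQ / (1 A R^(2/3))]² = [0.015 × 31.7 / (1 × 7.92 × 1.043^(2/3))]² = 0.00341.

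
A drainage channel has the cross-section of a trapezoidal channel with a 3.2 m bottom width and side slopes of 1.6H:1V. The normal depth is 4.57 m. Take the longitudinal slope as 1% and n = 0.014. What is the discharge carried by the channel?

With bottom width b = 3.2 m and side slope z = 1.6: A = (b + zy)y = (3.2 + 1.6×4.57)×4.57 = 48.04 m²; P = b + 2y√(1+z²) = 3.2 + 2×4.57×1.887 = 20.45 m.
Hydraulic radius R = A/P = 48.04/20.45 = 2.35 m.
Manning's equation: Q = (1/n) A R^(2/3) S^(1/2) = (1/0.014) × 48.04 × 2.35^(2/3) × 0.01^(1/2) = 606 m³/s.

Q = 606 m³/s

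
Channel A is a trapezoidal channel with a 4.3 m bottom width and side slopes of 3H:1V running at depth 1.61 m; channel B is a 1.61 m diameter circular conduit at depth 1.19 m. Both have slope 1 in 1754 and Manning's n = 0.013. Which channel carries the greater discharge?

Channel A: With bottom width b = 4.3 m and side slope z = 3: A = (b + zy)y = (4.3 + 3×1.61)×1.61 = 14.7 m²; P = b + 2y√(1+z²) = 4.3 + 2×1.61×3.162 = 14.48 m. Hydraulic radius R = A/P = 14.7/14.48 = 1.015 m. Q_A = (1/0.013)·14.7·1.015^(2/3)·√0.0005701 = 27.27 m³/s.
Channel B: For a circular section of diameter D = 1.61 m at depth y = 1.19 m, the central angle is θ = 2 arccos(1 − 2y/D) = 4.139 rad. Then A = (D²/8)(θ − sin θ) = 1.613 m² and P = Dθ/2 = 3.332 m. Hydraulic radius R = A/P = 1.613/3.332 = 0.4842 m. Q_B = (1/0.013)·1.613·0.4842^(2/3)·√0.0005701 = 1.827 m³/s.
Q_A = 27.27 m³/s vs Q_B = 1.827 m³/s, so channel A carries more.

channel A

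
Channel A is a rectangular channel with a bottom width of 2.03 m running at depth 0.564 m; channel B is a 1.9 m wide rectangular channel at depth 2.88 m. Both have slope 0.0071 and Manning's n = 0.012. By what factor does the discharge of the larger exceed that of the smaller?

Channel A: Flow area A = b·y = 2.03 × 0.564 = 1.145 m². Wetted perimeter P = b + 2y = 2.03 + 2×0.564 = 3.158 m. Hydraulic radius R = A/P = 1.145/3.158 = 0.3625 m. Q_A = (1/0.012)·1.145·0.3625^(2/3)·√0.0071 = 4.088 m³/s.
Channel B: Flow area A = b·y = 1.9 × 2.88 = 5.472 m². Wetted perimeter P = b + 2y = 1.9 + 2×2.88 = 7.66 m. Hydraulic radius R = A/P = 5.472/7.66 = 0.7144 m. Q_B = (1/0.012)·5.472·0.7144^(2/3)·√0.0071 = 30.7 m³/s.
The larger discharge is 30.7 m³/s and the smaller is 4.088 m³/s; the ratio is 7.51.

7.51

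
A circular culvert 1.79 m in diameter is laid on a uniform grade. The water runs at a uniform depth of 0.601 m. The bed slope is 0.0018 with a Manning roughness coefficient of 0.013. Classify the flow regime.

subcritical

For a circular section of diameter D = 1.79 m at depth y = 0.601 m, the central angle is θ = 2 arccos(1 − 2y/D) = 2.472 rad. Then A = (D²/8)(θ − sin θ) = 0.7416 m² and P = Dθ/2 = 2.213 m.
Hydraulic radius R = A/P = 0.7416/2.213 = 0.3352 m.
V = (1/n) R^(2/3) √S = (1/0.013) × 0.3352^(2/3) × √0.0018 = 1.575 m/s. Hydraulic depth D_h = A/T = 0.7416/1.691 = 0.4386 m.
Froude number Fr = V/√(g·D_h) = 1.575/√(9.81×0.4386) = 0.759, which is less than 1, so the flow is subcritical.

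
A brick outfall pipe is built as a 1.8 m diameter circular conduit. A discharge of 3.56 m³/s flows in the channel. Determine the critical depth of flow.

y_c = 0.929 m

At critical depth, Q² T / (g A³) = 1, i.e. A³/T = Q²/g = 3.56²/9.81 = 1.292.
At y = 0.74 m: A³/T = 0.541 — low.
At y = 1.05 m: A³/T = 2.062 — high.
At y = 0.929 m: A³/T = 1.292 — close enough.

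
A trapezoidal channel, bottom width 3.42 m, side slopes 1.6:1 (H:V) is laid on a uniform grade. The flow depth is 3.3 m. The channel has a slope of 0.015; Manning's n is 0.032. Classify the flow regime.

With bottom width b = 3.42 m and side slope z = 1.6: A = (b + zy)y = (3.42 + 1.6×3.3)×3.3 = 28.71 m²; P = b + 2y√(1+z²) = 3.42 + 2×3.3×1.887 = 15.87 m.
Hydraulic radius R = A/P = 28.71/15.87 = 1.809 m.
V = (1/n) R^(2/3) √S = (1/0.032) × 1.809^(2/3) × √0.015 = 5.682 m/s. Hydraulic depth D_h = A/T = 28.71/13.98 = 2.054 m.
Froude number Fr = V/√(g·D_h) = 5.682/√(9.81×2.054) = 1.27, which is greater than 1, so the flow is supercritical.

supercritical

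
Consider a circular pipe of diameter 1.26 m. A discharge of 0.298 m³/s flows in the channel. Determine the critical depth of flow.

y_c = 0.286 m

At critical depth, Q² T / (g A³) = 1, i.e. A³/T = Q²/g = 0.298²/9.81 = 0.009052.
Try y = 0.342 m: A³/T = 0.01828 — over.
Try y = 0.244 m: A³/T = 0.004892 — short.
Try y = 0.286 m: A³/T = 0.009107 — ≈ 0.009052.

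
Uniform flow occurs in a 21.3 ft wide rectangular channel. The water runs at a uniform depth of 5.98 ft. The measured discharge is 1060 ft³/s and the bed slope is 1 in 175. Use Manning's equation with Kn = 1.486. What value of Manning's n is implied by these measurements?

n = 0.033

Flow area A = b·y = 21.3 × 5.98 = 127.4 ft². Wetted perimeter P = b + 2y = 21.3 + 2×5.98 = 33.26 ft.
Hydraulic radius R = A/P = 127.4/33.26 = 3.83 ft.
Rearranging Manning's equation: n = (1.486/Q) A R^(2/3) S^(1/2) = (1.486/1060) × 127.4 × 3.83^(2/3) × √0.005714 = 0.033.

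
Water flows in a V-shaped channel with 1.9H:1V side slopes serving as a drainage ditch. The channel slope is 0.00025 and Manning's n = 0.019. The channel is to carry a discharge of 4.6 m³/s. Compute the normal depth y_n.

y_n = 1.83 m

Manning's equation rearranged: A R^(2/3) = nQ / (1·√S) = 0.019 × 4.6 / (√0.00025) = 5.528.
Trying y = 2.05 m: A R^(2/3) = 7.482 — high.
Trying y = 1.48 m: A R^(2/3) = 3.138 — low.
Trying y = 1.83 m: A R^(2/3) = 5.528 — close enough.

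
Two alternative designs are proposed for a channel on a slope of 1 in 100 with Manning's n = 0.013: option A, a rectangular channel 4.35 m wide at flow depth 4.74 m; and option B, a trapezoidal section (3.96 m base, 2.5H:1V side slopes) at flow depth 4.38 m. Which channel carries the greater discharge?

channel B

Channel A: Flow area A = b·y = 4.35 × 4.74 = 20.62 m². Wetted perimeter P = b + 2y = 4.35 + 2×4.74 = 13.83 m. Hydraulic radius R = A/P = 20.62/13.83 = 1.491 m. Q_A = (1/0.013)·20.62·1.491^(2/3)·√0.01 = 207 m³/s.
Channel B: With bottom width b = 3.96 m and side slope z = 2.5: A = (b + zy)y = (3.96 + 2.5×4.38)×4.38 = 65.31 m²; P = b + 2y√(1+z²) = 3.96 + 2×4.38×2.693 = 27.55 m. Hydraulic radius R = A/P = 65.31/27.55 = 2.371 m. Q_B = (1/0.013)·65.31·2.371^(2/3)·√0.01 = 893.2 m³/s.
Q_A = 207 m³/s vs Q_B = 893.2 m³/s, so channel B carries more.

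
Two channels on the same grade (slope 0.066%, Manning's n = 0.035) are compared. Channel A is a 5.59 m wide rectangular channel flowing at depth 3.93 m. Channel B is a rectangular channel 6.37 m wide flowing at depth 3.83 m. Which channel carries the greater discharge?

channel B

Channel A: Flow area A = b·y = 5.59 × 3.93 = 21.97 m². Wetted perimeter P = b + 2y = 5.59 + 2×3.93 = 13.45 m. Hydraulic radius R = A/P = 21.97/13.45 = 1.633 m. Q_A = (1/0.035)·21.97·1.633^(2/3)·√0.00066 = 22.36 m³/s.
Channel B: Flow area A = b·y = 6.37 × 3.83 = 24.4 m². Wetted perimeter P = b + 2y = 6.37 + 2×3.83 = 14.03 m. Hydraulic radius R = A/P = 24.4/14.03 = 1.739 m. Q_B = (1/0.035)·24.4·1.739^(2/3)·√0.00066 = 25.9 m³/s.
Q_A = 22.36 m³/s vs Q_B = 25.9 m³/s, so channel B carries more.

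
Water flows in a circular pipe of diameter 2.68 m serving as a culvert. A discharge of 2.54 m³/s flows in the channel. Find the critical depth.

At critical depth, Q² T / (g A³) = 1, i.e. A³/T = Q²/g = 2.54²/9.81 = 0.6577.
Trying y = 0.775 m: A³/T = 1.018 — too large.
Trying y = 0.565 m: A³/T = 0.297 — too small.
Trying y = 0.693 m: A³/T = 0.6591 — close enough.

y_c = 0.693 m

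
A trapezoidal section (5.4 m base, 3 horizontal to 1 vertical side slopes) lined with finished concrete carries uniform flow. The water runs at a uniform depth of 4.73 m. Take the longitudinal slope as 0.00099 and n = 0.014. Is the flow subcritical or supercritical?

subcritical

With bottom width b = 5.4 m and side slope z = 3: A = (b + zy)y = (5.4 + 3×4.73)×4.73 = 92.66 m²; P = b + 2y√(1+z²) = 5.4 + 2×4.73×3.162 = 35.32 m.
Hydraulic radius R = A/P = 92.66/35.32 = 2.624 m.
V = (1/n) R^(2/3) √S = (1/0.014) × 2.624^(2/3) × √0.00099 = 4.275 m/s. Hydraulic depth D_h = A/T = 92.66/33.78 = 2.743 m.
Froude number Fr = V/√(g·D_h) = 4.275/√(9.81×2.743) = 0.824, which is less than 1, so the flow is subcritical.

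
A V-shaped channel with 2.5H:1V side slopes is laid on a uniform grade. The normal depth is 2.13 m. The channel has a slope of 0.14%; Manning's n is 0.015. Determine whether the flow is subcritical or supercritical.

subcritical

For a triangular section with side slope z = 2.5: A = zy² = 2.5×2.13² = 11.34 m²; P = 2y√(1+z²) = 2×2.13×2.693 = 11.47 m.
Hydraulic radius R = A/P = 11.34/11.47 = 0.9888 m.
V = (1/n) R^(2/3) √S = (1/0.015) × 0.9888^(2/3) × √0.0014 = 2.476 m/s. Hydraulic depth D_h = A/T = 11.34/10.65 = 1.065 m.
Froude number Fr = V/√(g·D_h) = 2.476/√(9.81×1.065) = 0.766, which is less than 1, so the flow is subcritical.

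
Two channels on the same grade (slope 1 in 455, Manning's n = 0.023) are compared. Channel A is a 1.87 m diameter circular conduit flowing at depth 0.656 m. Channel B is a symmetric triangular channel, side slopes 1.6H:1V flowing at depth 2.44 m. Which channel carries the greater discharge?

Channel A: For a circular section of diameter D = 1.87 m at depth y = 0.656 m, the central angle is θ = 2 arccos(1 − 2y/D) = 2.536 rad. Then A = (D²/8)(θ − sin θ) = 0.8593 m² and P = Dθ/2 = 2.371 m. Hydraulic radius R = A/P = 0.8593/2.371 = 0.3625 m. Q_A = (1/0.023)·0.8593·0.3625^(2/3)·√0.002198 = 0.8905 m³/s.
Channel B: For a triangular section with side slope z = 1.6: A = zy² = 1.6×2.44² = 9.526 m²; P = 2y√(1+z²) = 2×2.44×1.887 = 9.208 m. Hydraulic radius R = A/P = 9.526/9.208 = 1.035 m. Q_B = (1/0.023)·9.526·1.035^(2/3)·√0.002198 = 19.86 m³/s.
Q_A = 0.8905 m³/s vs Q_B = 19.86 m³/s, so channel B carries more.

channel B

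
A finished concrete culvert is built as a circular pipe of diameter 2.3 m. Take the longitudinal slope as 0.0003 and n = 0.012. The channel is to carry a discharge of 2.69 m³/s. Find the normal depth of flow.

y_n = 1.35 m

Manning's equation rearranged: A R^(2/3) = nQ / (1·√S) = 0.012 × 2.69 / (√0.0003) = 1.864.
Trying y = 1.62 m: A R^(2/3) = 2.425 — too large.
Trying y = 1.17 m: A R^(2/3) = 1.479 — too small.
Trying y = 1.35 m: A R^(2/3) = 1.866 — matches.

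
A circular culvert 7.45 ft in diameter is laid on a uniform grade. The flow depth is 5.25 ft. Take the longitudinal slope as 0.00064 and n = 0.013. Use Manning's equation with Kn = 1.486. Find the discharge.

Q = 161 ft³/s

For a circular section of diameter D = 7.45 ft at depth y = 5.25 ft, the central angle is θ = 2 arccos(1 − 2y/D) = 3.985 rad. Then A = (D²/8)(θ − sin θ) = 32.83 ft² and P = Dθ/2 = 14.84 ft.
Hydraulic radius R = A/P = 32.83/14.84 = 2.212 ft.
Manning's equation: Q = (1.486/n) A R^(2/3) S^(1/2) = (1.486/0.013) × 32.83 × 2.212^(2/3) × 0.00064^(1/2) = 161 ft³/s.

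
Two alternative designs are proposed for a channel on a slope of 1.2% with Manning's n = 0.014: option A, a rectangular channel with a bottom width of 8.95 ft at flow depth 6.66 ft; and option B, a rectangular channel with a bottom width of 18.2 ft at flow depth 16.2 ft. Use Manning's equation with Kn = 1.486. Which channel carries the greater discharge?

Channel A: Flow area A = b·y = 8.95 × 6.66 = 59.61 ft². Wetted perimeter P = b + 2y = 8.95 + 2×6.66 = 22.27 ft. Hydraulic radius R = A/P = 59.61/22.27 = 2.677 ft. Q_A = (1.486/0.014)·59.61·2.677^(2/3)·√0.012 = 1336 ft³/s.
Channel B: Flow area A = b·y = 18.2 × 16.2 = 294.8 ft². Wetted perimeter P = b + 2y = 18.2 + 2×16.2 = 50.6 ft. Hydraulic radius R = A/P = 294.8/50.6 = 5.827 ft. Q_B = (1.486/0.014)·294.8·5.827^(2/3)·√0.012 = 11100 ft³/s.
Q_A = 1336 ft³/s vs Q_B = 11100 ft³/s, so channel B carries more.

channel B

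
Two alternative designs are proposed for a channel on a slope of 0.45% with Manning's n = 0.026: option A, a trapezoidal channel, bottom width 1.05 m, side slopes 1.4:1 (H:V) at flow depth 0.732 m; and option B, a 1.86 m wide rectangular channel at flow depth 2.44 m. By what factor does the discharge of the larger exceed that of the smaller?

4.06

Channel A: With bottom width b = 1.05 m and side slope z = 1.4: A = (b + zy)y = (1.05 + 1.4×0.732)×0.732 = 1.519 m²; P = b + 2y√(1+z²) = 1.05 + 2×0.732×1.72 = 3.569 m. Hydraulic radius R = A/P = 1.519/3.569 = 0.4256 m. Q_A = (1/0.026)·1.519·0.4256^(2/3)·√0.0045 = 2.217 m³/s.
Channel B: Flow area A = b·y = 1.86 × 2.44 = 4.538 m². Wetted perimeter P = b + 2y = 1.86 + 2×2.44 = 6.74 m. Hydraulic radius R = A/P = 4.538/6.74 = 0.6734 m. Q_B = (1/0.026)·4.538·0.6734^(2/3)·√0.0045 = 8.996 m³/s.
The larger discharge is 8.996 m³/s and the smaller is 2.217 m³/s; the ratio is 4.06.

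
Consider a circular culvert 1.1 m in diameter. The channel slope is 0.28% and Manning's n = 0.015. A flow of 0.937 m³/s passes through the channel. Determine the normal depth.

Manning's equation rearranged: A R^(2/3) = nQ / (1·√S) = 0.015 × 0.937 / (√0.0028) = 0.2656.
At y = 0.807 m: A R^(2/3) = 0.357 — too large.
At y = 0.515 m: A R^(2/3) = 0.1794 — too small.
At y = 0.653 m: A R^(2/3) = 0.2656 — matches.

y_n = 0.653 m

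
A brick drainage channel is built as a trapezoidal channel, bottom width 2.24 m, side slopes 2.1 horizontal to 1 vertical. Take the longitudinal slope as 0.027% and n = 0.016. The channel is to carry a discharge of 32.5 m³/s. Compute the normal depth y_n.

y_n = 2.88 m

Manning's equation rearranged: A R^(2/3) = nQ / (1·√S) = 0.016 × 32.5 / (√0.00027) = 31.65.
At y = 3.13 m: A R^(2/3) = 38.39 — high.
At y = 2.01 m: A R^(2/3) = 14.01 — low.
At y = 2.88 m: A R^(2/3) = 31.64 — matches.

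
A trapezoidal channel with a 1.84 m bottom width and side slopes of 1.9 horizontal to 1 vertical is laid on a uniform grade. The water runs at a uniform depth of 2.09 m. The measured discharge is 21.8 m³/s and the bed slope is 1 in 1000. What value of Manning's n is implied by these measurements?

n = 0.019

With bottom width b = 1.84 m and side slope z = 1.9: A = (b + zy)y = (1.84 + 1.9×2.09)×2.09 = 12.14 m²; P = b + 2y√(1+z²) = 1.84 + 2×2.09×2.147 = 10.81 m.
Hydraulic radius R = A/P = 12.14/10.81 = 1.123 m.
Rearranging Manning's equation: n = (1/Q) A R^(2/3) S^(1/2) = (1/21.8) × 12.14 × 1.123^(2/3) × √0.001 = 0.019.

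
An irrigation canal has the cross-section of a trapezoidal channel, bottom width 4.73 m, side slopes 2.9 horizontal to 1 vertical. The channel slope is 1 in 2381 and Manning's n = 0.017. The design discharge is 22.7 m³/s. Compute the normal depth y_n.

y_n = 1.77 m

Manning's equation rearranged: A R^(2/3) = nQ / (1·√S) = 0.017 × 22.7 / (√0.00042) = 18.83.
Trying y = 2.13 m: A R^(2/3) = 27.75 — too large.
Trying y = 1.31 m: A R^(2/3) = 10.22 — too small.
Trying y = 1.77 m: A R^(2/3) = 18.83 — close enough.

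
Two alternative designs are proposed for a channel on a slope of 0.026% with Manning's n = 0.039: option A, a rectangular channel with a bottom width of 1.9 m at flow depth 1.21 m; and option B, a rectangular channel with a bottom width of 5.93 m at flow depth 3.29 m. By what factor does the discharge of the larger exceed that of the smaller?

17.4

Channel A: Flow area A = b·y = 1.9 × 1.21 = 2.299 m². Wetted perimeter P = b + 2y = 1.9 + 2×1.21 = 4.32 m. Hydraulic radius R = A/P = 2.299/4.32 = 0.5322 m. Q_A = (1/0.039)·2.299·0.5322^(2/3)·√0.00026 = 0.6242 m³/s.
Channel B: Flow area A = b·y = 5.93 × 3.29 = 19.51 m². Wetted perimeter P = b + 2y = 5.93 + 2×3.29 = 12.51 m. Hydraulic radius R = A/P = 19.51/12.51 = 1.56 m. Q_B = (1/0.039)·19.51·1.56^(2/3)·√0.00026 = 10.85 m³/s.
The larger discharge is 10.85 m³/s and the smaller is 0.6242 m³/s; the ratio is 17.4.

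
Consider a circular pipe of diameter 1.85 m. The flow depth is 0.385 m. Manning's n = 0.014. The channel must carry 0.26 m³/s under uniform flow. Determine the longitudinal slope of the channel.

S = 0.000569

For a circular section of diameter D = 1.85 m at depth y = 0.385 m, the central angle is θ = 2 arccos(1 − 2y/D) = 1.895 rad. Then A = (D²/8)(θ − sin θ) = 0.4051 m² and P = Dθ/2 = 1.753 m.
Hydraulic radius R = A/P = 0.4051/1.753 = 0.2311 m.
From Manning's equation, S = [nQ / (1 A R^(2/3))]² = [0.014 × 0.26 / (1 × 0.4051 × 0.2311^(2/3))]² = 0.000569.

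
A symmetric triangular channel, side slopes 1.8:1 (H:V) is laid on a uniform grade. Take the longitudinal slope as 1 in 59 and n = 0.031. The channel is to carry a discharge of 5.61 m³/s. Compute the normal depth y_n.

y_n = 1.1 m

Manning's equation rearranged: A R^(2/3) = nQ / (1·√S) = 0.031 × 5.61 / (√0.01695) = 1.336.
Trying y = 0.865 m: A R^(2/3) = 0.7042 — low.
Trying y = 1.3 m: A R^(2/3) = 2.087 — high.
Trying y = 1.1 m: A R^(2/3) = 1.337 — close enough.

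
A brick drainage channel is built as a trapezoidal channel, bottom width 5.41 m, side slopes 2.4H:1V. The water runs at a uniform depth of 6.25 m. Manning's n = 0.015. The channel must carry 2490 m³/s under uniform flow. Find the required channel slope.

S = 0.017

With bottom width b = 5.41 m and side slope z = 2.4: A = (b + zy)y = (5.41 + 2.4×6.25)×6.25 = 127.6 m²; P = b + 2y√(1+z²) = 5.41 + 2×6.25×2.6 = 37.91 m.
Hydraulic radius R = A/P = 127.6/37.91 = 3.365 m.
From Manning's equation, S = [nQ / (1 A R^(2/3))]² = [0.015 × 2490 / (1 × 127.6 × 3.365^(2/3))]² = 0.017.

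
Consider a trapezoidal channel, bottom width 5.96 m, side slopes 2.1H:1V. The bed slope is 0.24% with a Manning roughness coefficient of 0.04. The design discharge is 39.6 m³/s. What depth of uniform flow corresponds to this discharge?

Manning's equation rearranged: A R^(2/3) = nQ / (1·√S) = 0.04 × 39.6 / (√0.0024) = 32.33.
Try y = 1.62 m: A R^(2/3) = 16.39 — low.
Try y = 2.7 m: A R^(2/3) = 44.65 — high.
Try y = 2.3 m: A R^(2/3) = 32.37 — matches.

y_n = 2.3 m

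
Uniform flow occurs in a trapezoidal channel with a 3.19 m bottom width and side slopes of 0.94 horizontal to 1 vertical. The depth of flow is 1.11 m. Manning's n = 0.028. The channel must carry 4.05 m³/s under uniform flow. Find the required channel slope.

S = 0.000849

With bottom width b = 3.19 m and side slope z = 0.94: A = (b + zy)y = (3.19 + 0.94×1.11)×1.11 = 4.699 m²; P = b + 2y√(1+z²) = 3.19 + 2×1.11×1.372 = 6.237 m.
Hydraulic radius R = A/P = 4.699/6.237 = 0.7534 m.
From Manning's equation, S = [nQ / (1 A R^(2/3))]² = [0.028 × 4.05 / (1 × 4.699 × 0.7534^(2/3))]² = 0.000849.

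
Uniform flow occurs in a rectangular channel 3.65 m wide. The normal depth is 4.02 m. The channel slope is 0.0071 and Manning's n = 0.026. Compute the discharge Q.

Q = 55.3 m³/s

Flow area A = b·y = 3.65 × 4.02 = 14.67 m². Wetted perimeter P = b + 2y = 3.65 + 2×4.02 = 11.69 m.
Hydraulic radius R = A/P = 14.67/11.69 = 1.255 m.
Manning's equation: Q = (1/n) A R^(2/3) S^(1/2) = (1/0.026) × 14.67 × 1.255^(2/3) × 0.0071^(1/2) = 55.3 m³/s.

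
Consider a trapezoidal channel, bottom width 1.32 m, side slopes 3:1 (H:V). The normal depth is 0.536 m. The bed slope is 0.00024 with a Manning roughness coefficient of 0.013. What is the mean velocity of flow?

V = 0.573 m/s

With bottom width b = 1.32 m and side slope z = 3: A = (b + zy)y = (1.32 + 3×0.536)×0.536 = 1.569 m²; P = b + 2y√(1+z²) = 1.32 + 2×0.536×3.162 = 4.71 m.
Hydraulic radius R = A/P = 1.569/4.71 = 0.3332 m.
From Manning's equation, V = (1/n) R^(2/3) S^(1/2) = (1/0.013) × 0.3332^(2/3) × 0.00024^(1/2) = 0.573 m/s.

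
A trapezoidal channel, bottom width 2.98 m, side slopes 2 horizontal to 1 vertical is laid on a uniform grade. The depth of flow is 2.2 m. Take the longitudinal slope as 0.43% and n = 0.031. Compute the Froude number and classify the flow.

With bottom width b = 2.98 m and side slope z = 2: A = (b + zy)y = (2.98 + 2×2.2)×2.2 = 16.24 m²; P = b + 2y√(1+z²) = 2.98 + 2×2.2×2.236 = 12.82 m.
Hydraulic radius R = A/P = 16.24/12.82 = 1.267 m.
V = (1/n) R^(2/3) √S = (1/0.031) × 1.267^(2/3) × √0.0043 = 2.476 m/s. Hydraulic depth D_h = A/T = 16.24/11.78 = 1.378 m.
Froude number Fr = V/√(g·D_h) = 2.476/√(9.81×1.378) = 0.673, which is less than 1, so the flow is subcritical.

subcritical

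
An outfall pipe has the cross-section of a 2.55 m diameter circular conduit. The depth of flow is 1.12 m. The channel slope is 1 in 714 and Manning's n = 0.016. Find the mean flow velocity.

For a circular section of diameter D = 2.55 m at depth y = 1.12 m, the central angle is θ = 2 arccos(1 − 2y/D) = 2.898 rad. Then A = (D²/8)(θ − sin θ) = 2.159 m² and P = Dθ/2 = 3.695 m.
Hydraulic radius R = A/P = 2.159/3.695 = 0.5844 m.
From Manning's equation, V = (1/n) R^(2/3) S^(1/2) = (1/0.016) × 0.5844^(2/3) × 0.001401^(1/2) = 1.63 m/s.

V = 1.63 m/s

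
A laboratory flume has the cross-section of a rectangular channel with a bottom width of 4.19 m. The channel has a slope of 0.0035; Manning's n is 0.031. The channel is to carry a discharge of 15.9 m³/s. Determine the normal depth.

y_n = 1.97 m

Manning's equation rearranged: A R^(2/3) = nQ / (1·√S) = 0.031 × 15.9 / (√0.0035) = 8.332.
Try y = 2.3 m: A R^(2/3) = 10.25 — over.
Try y = 1.6 m: A R^(2/3) = 6.282 — short.
Try y = 1.97 m: A R^(2/3) = 8.338 — matches.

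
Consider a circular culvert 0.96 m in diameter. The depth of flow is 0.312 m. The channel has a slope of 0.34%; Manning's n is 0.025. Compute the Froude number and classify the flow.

For a circular section of diameter D = 0.96 m at depth y = 0.312 m, the central angle is θ = 2 arccos(1 − 2y/D) = 2.426 rad. Then A = (D²/8)(θ − sin θ) = 0.204 m² and P = Dθ/2 = 1.165 m.
Hydraulic radius R = A/P = 0.204/1.165 = 0.1751 m.
V = (1/n) R^(2/3) √S = (1/0.025) × 0.1751^(2/3) × √0.0034 = 0.7301 m/s. Hydraulic depth D_h = A/T = 0.204/0.8993 = 0.2268 m.
Froude number Fr = V/√(g·D_h) = 0.7301/√(9.81×0.2268) = 0.489, which is less than 1, so the flow is subcritical.

subcritical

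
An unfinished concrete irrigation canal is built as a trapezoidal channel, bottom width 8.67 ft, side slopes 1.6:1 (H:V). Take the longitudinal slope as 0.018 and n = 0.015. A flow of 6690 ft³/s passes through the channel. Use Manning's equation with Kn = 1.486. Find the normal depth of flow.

Manning's equation rearranged: A R^(2/3) = nQ / (1.486·√S) = 0.015 × 6690 / (1.486 × √0.018) = 503.3.
Try y = 6.27 ft: A R^(2/3) = 276.8 — short.
Try y = 10.3 ft: A R^(2/3) = 802.2 — over.
Try y = 8.32 ft: A R^(2/3) = 503.3 — close enough.

y_n = 8.32 ft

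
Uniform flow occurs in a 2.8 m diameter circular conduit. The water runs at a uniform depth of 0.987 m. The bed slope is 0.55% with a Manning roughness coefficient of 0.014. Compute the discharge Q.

Q = 6.85 m³/s

For a circular section of diameter D = 2.8 m at depth y = 0.987 m, the central angle is θ = 2 arccos(1 − 2y/D) = 2.543 rad. Then A = (D²/8)(θ − sin θ) = 1.939 m² and P = Dθ/2 = 3.56 m.
Hydraulic radius R = A/P = 1.939/3.56 = 0.5448 m.
Manning's equation: Q = (1/n) A R^(2/3) S^(1/2) = (1/0.014) × 1.939 × 0.5448^(2/3) × 0.0055^(1/2) = 6.85 m³/s.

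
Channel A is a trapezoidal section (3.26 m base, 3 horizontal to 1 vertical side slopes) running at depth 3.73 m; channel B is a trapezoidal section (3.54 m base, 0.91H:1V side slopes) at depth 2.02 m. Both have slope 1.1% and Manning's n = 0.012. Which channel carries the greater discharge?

Channel A: With bottom width b = 3.26 m and side slope z = 3: A = (b + zy)y = (3.26 + 3×3.73)×3.73 = 53.9 m²; P = b + 2y√(1+z²) = 3.26 + 2×3.73×3.162 = 26.85 m. Hydraulic radius R = A/P = 53.9/26.85 = 2.007 m. Q_A = (1/0.012)·53.9·2.007^(2/3)·√0.011 = 749.6 m³/s.
Channel B: With bottom width b = 3.54 m and side slope z = 0.91: A = (b + zy)y = (3.54 + 0.91×2.02)×2.02 = 10.86 m²; P = b + 2y√(1+z²) = 3.54 + 2×2.02×1.352 = 9.002 m. Hydraulic radius R = A/P = 10.86/9.002 = 1.207 m. Q_B = (1/0.012)·10.86·1.207^(2/3)·√0.011 = 107.6 m³/s.
Q_A = 749.6 m³/s vs Q_B = 107.6 m³/s, so channel A carries more.

channel A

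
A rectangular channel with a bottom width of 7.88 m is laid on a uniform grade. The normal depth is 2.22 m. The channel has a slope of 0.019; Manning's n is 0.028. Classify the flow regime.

supercritical

Flow area A = b·y = 7.88 × 2.22 = 17.49 m². Wetted perimeter P = b + 2y = 7.88 + 2×2.22 = 12.32 m.
Hydraulic radius R = A/P = 17.49/12.32 = 1.42 m.
V = (1/n) R^(2/3) √S = (1/0.028) × 1.42^(2/3) × √0.019 = 6.219 m/s. Hydraulic depth D_h = A/T = 17.49/7.88 = 2.22 m.
Froude number Fr = V/√(g·D_h) = 6.219/√(9.81×2.22) = 1.33, which is greater than 1, so the flow is supercritical.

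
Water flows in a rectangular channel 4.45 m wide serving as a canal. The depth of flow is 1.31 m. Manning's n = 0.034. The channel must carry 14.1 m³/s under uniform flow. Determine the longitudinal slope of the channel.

S = 0.00875

Flow area A = b·y = 4.45 × 1.31 = 5.83 m². Wetted perimeter P = b + 2y = 4.45 + 2×1.31 = 7.07 m.
Hydraulic radius R = A/P = 5.83/7.07 = 0.8245 m.
From Manning's equation, S = [nQ / (1 A R^(2/3))]² = [0.034 × 14.1 / (1 × 5.83 × 0.8245^(2/3))]² = 0.00875.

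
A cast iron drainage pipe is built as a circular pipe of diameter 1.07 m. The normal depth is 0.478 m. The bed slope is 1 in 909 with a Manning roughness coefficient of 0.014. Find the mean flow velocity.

For a circular section of diameter D = 1.07 m at depth y = 0.478 m, the central angle is θ = 2 arccos(1 − 2y/D) = 2.928 rad. Then A = (D²/8)(θ − sin θ) = 0.3887 m² and P = Dθ/2 = 1.567 m.
Hydraulic radius R = A/P = 0.3887/1.567 = 0.2481 m.
From Manning's equation, V = (1/n) R^(2/3) S^(1/2) = (1/0.014) × 0.2481^(2/3) × 0.0011^(1/2) = 0.936 m/s.

V = 0.936 m/s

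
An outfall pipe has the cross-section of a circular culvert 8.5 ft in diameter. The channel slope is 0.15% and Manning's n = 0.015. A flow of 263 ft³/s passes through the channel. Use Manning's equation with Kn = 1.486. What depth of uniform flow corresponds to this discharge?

Manning's equation rearranged: A R^(2/3) = nQ / (1.486·√S) = 0.015 × 263 / (1.486 × √0.0015) = 68.55.
At y = 4.69 ft: A R^(2/3) = 55.22 — too small.
At y = 5.39 ft: A R^(2/3) = 68.45 — matches.

y_n = 5.39 ft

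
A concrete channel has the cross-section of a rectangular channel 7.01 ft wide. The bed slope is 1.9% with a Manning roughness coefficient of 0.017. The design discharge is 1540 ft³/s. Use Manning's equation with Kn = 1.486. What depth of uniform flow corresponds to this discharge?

y_n = 9.71 ft

Manning's equation rearranged: A R^(2/3) = nQ / (1.486·√S) = 0.017 × 1540 / (1.486 × √0.019) = 127.8.
At y = 11.8 ft: A R^(2/3) = 160.5 — high.
At y = 8.36 ft: A R^(2/3) = 107.1 — low.
At y = 9.71 ft: A R^(2/3) = 127.9 — ≈ 127.8.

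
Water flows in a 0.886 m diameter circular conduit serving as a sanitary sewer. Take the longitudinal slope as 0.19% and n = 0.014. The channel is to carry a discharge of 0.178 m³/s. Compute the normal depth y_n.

Manning's equation rearranged: A R^(2/3) = nQ / (1·√S) = 0.014 × 0.178 / (√0.0019) = 0.05717.
Try y = 0.255 m: A R^(2/3) = 0.04078 — short.
Try y = 0.304 m: A R^(2/3) = 0.05716 — ≈ 0.05717.

y_n = 0.304 m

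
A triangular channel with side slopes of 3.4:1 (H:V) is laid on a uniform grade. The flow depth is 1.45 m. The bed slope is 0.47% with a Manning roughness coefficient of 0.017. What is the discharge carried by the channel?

For a triangular section with side slope z = 3.4: A = zy² = 3.4×1.45² = 7.148 m²; P = 2y√(1+z²) = 2×1.45×3.544 = 10.28 m.
Hydraulic radius R = A/P = 7.148/10.28 = 0.6955 m.
Manning's equation: Q = (1/n) A R^(2/3) S^(1/2) = (1/0.017) × 7.148 × 0.6955^(2/3) × 0.0047^(1/2) = 22.6 m³/s.

Q = 22.6 m³/s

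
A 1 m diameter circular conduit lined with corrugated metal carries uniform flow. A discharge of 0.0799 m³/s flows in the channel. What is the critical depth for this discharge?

y_c = 0.156 m

At critical depth, Q² T / (g A³) = 1, i.e. A³/T = Q²/g = 0.0799²/9.81 = 0.0006508.
Try y = 0.108 m: A³/T = 0.0001544 — low.
Try y = 0.169 m: A³/T = 0.0009026 — high.
Try y = 0.156 m: A³/T = 0.0006588 — matches.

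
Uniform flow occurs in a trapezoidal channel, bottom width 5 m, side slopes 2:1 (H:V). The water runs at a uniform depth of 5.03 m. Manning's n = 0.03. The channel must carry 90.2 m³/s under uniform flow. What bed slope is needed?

With bottom width b = 5 m and side slope z = 2: A = (b + zy)y = (5 + 2×5.03)×5.03 = 75.75 m²; P = b + 2y√(1+z²) = 5 + 2×5.03×2.236 = 27.49 m.
Hydraulic radius R = A/P = 75.75/27.49 = 2.755 m.
From Manning's equation, S = [nQ / (1 A R^(2/3))]² = [0.03 × 90.2 / (1 × 75.75 × 2.755^(2/3))]² = 0.00033.

S = 0.00033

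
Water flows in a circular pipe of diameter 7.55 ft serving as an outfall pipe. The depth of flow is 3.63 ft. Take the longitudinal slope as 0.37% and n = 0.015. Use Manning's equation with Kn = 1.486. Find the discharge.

For a circular section of diameter D = 7.55 ft at depth y = 3.63 ft, the central angle is θ = 2 arccos(1 − 2y/D) = 3.065 rad. Then A = (D²/8)(θ − sin θ) = 21.29 ft² and P = Dθ/2 = 11.57 ft.
Hydraulic radius R = A/P = 21.29/11.57 = 1.84 ft.
Manning's equation: Q = (1.486/n) A R^(2/3) S^(1/2) = (1.486/0.015) × 21.29 × 1.84^(2/3) × 0.0037^(1/2) = 193 ft³/s.

Q = 193 ft³/s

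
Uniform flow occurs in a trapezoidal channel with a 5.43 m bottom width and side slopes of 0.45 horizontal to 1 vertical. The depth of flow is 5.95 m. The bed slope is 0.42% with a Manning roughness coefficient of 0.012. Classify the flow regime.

With bottom width b = 5.43 m and side slope z = 0.45: A = (b + zy)y = (5.43 + 0.45×5.95)×5.95 = 48.24 m²; P = b + 2y√(1+z²) = 5.43 + 2×5.95×1.097 = 18.48 m.
Hydraulic radius R = A/P = 48.24/18.48 = 2.61 m.
V = (1/n) R^(2/3) √S = (1/0.012) × 2.61^(2/3) × √0.0042 = 10.24 m/s. Hydraulic depth D_h = A/T = 48.24/10.79 = 4.473 m.
Froude number Fr = V/√(g·D_h) = 10.24/√(9.81×4.473) = 1.55, which is greater than 1, so the flow is supercritical.

supercritical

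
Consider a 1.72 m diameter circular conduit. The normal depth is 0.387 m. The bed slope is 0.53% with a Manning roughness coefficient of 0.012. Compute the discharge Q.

Q = 0.892 m³/s

For a circular section of diameter D = 1.72 m at depth y = 0.387 m, the central angle is θ = 2 arccos(1 − 2y/D) = 1.977 rad. Then A = (D²/8)(θ − sin θ) = 0.3913 m² and P = Dθ/2 = 1.7 m.
Hydraulic radius R = A/P = 0.3913/1.7 = 0.2302 m.
Manning's equation: Q = (1/n) A R^(2/3) S^(1/2) = (1/0.012) × 0.3913 × 0.2302^(2/3) × 0.0053^(1/2) = 0.892 m³/s.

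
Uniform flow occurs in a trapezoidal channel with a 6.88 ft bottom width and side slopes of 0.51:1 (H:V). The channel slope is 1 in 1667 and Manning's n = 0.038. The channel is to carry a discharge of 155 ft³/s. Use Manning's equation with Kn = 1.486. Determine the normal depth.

Manning's equation rearranged: A R^(2/3) = nQ / (1.486·√S) = 0.038 × 155 / (1.486 × √0.0005999) = 161.8.
Trying y = 8.94 ft: A R^(2/3) = 248.8 — too large.
Trying y = 5.71 ft: A R^(2/3) = 112.1 — too small.
Trying y = 7.04 ft: A R^(2/3) = 161.7 — matches.

y_n = 7.04 ft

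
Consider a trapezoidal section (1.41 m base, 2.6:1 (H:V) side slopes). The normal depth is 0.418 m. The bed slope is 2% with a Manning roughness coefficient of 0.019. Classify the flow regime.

With bottom width b = 1.41 m and side slope z = 2.6: A = (b + zy)y = (1.41 + 2.6×0.418)×0.418 = 1.044 m²; P = b + 2y√(1+z²) = 1.41 + 2×0.418×2.786 = 3.739 m.
Hydraulic radius R = A/P = 1.044/3.739 = 0.2791 m.
V = (1/n) R^(2/3) √S = (1/0.019) × 0.2791^(2/3) × √0.02 = 3.179 m/s. Hydraulic depth D_h = A/T = 1.044/3.584 = 0.2912 m.
Froude number Fr = V/√(g·D_h) = 3.179/√(9.81×0.2912) = 1.88, which is greater than 1, so the flow is supercritical.

supercritical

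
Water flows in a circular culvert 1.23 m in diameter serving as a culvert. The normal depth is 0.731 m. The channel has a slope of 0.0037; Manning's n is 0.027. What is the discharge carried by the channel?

Q = 0.807 m³/s

For a circular section of diameter D = 1.23 m at depth y = 0.731 m, the central angle is θ = 2 arccos(1 − 2y/D) = 3.521 rad. Then A = (D²/8)(θ − sin θ) = 0.7359 m² and P = Dθ/2 = 2.165 m.
Hydraulic radius R = A/P = 0.7359/2.165 = 0.3399 m.
Manning's equation: Q = (1/n) A R^(2/3) S^(1/2) = (1/0.027) × 0.7359 × 0.3399^(2/3) × 0.0037^(1/2) = 0.807 m³/s.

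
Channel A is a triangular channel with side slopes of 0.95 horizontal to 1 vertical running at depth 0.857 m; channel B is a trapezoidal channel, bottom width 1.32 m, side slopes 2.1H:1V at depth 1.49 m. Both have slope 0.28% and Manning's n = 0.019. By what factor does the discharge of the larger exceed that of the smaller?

Channel A: For a triangular section with side slope z = 0.95: A = zy² = 0.95×0.857² = 0.6977 m²; P = 2y√(1+z²) = 2×0.857×1.379 = 2.364 m. Hydraulic radius R = A/P = 0.6977/2.364 = 0.2951 m. Q_A = (1/0.019)·0.6977·0.2951^(2/3)·√0.0028 = 0.8614 m³/s.
Channel B: With bottom width b = 1.32 m and side slope z = 2.1: A = (b + zy)y = (1.32 + 2.1×1.49)×1.49 = 6.629 m²; P = b + 2y√(1+z²) = 1.32 + 2×1.49×2.326 = 8.251 m. Hydraulic radius R = A/P = 6.629/8.251 = 0.8034 m. Q_B = (1/0.019)·6.629·0.8034^(2/3)·√0.0028 = 15.95 m³/s.
The larger discharge is 15.95 m³/s and the smaller is 0.8614 m³/s; the ratio is 18.5.

18.5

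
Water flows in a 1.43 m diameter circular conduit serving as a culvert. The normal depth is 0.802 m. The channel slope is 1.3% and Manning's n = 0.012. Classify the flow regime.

supercritical

For a circular section of diameter D = 1.43 m at depth y = 0.802 m, the central angle is θ = 2 arccos(1 − 2y/D) = 3.386 rad. Then A = (D²/8)(θ − sin θ) = 0.9271 m² and P = Dθ/2 = 2.421 m.
Hydraulic radius R = A/P = 0.9271/2.421 = 0.383 m.
V = (1/n) R^(2/3) √S = (1/0.012) × 0.383^(2/3) × √0.013 = 5.011 m/s. Hydraulic depth D_h = A/T = 0.9271/1.419 = 0.6532 m.
Froude number Fr = V/√(g·D_h) = 5.011/√(9.81×0.6532) = 1.98, which is greater than 1, so the flow is supercritical.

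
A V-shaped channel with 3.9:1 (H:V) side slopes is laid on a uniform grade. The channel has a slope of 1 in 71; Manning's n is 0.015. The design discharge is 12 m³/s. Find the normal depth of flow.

Manning's equation rearranged: A R^(2/3) = nQ / (1·√S) = 0.015 × 12 / (√0.01408) = 1.517.
Try y = 0.573 m: A R^(2/3) = 0.5448 — short.
Try y = 1.05 m: A R^(2/3) = 2.739 — over.
Try y = 0.841 m: A R^(2/3) = 1.516 — close enough.

y_n = 0.841 m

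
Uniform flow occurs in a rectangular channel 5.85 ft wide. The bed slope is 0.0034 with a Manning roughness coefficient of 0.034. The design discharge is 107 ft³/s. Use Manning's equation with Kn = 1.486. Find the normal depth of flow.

Manning's equation rearranged: A R^(2/3) = nQ / (1.486·√S) = 0.034 × 107 / (1.486 × √0.0034) = 41.99.
Try y = 5.52 ft: A R^(2/3) = 49.74 — high.
Try y = 3.57 ft: A R^(2/3) = 28.66 — low.
Try y = 4.82 ft: A R^(2/3) = 42.04 — matches.

y_n = 4.82 ft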